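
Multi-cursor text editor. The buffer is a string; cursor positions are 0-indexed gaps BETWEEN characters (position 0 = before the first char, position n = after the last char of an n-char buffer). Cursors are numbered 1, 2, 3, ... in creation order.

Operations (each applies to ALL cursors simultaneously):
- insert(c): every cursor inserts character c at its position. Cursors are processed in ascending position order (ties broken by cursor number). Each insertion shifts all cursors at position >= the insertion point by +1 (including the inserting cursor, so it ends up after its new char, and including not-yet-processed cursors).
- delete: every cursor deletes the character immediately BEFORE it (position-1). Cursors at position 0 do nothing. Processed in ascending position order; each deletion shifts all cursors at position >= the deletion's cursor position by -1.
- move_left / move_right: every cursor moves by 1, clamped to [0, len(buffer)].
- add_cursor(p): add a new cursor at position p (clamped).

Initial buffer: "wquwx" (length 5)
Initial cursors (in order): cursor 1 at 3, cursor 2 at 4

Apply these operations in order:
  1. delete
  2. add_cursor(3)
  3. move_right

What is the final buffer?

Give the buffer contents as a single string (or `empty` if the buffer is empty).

Answer: wqx

Derivation:
After op 1 (delete): buffer="wqx" (len 3), cursors c1@2 c2@2, authorship ...
After op 2 (add_cursor(3)): buffer="wqx" (len 3), cursors c1@2 c2@2 c3@3, authorship ...
After op 3 (move_right): buffer="wqx" (len 3), cursors c1@3 c2@3 c3@3, authorship ...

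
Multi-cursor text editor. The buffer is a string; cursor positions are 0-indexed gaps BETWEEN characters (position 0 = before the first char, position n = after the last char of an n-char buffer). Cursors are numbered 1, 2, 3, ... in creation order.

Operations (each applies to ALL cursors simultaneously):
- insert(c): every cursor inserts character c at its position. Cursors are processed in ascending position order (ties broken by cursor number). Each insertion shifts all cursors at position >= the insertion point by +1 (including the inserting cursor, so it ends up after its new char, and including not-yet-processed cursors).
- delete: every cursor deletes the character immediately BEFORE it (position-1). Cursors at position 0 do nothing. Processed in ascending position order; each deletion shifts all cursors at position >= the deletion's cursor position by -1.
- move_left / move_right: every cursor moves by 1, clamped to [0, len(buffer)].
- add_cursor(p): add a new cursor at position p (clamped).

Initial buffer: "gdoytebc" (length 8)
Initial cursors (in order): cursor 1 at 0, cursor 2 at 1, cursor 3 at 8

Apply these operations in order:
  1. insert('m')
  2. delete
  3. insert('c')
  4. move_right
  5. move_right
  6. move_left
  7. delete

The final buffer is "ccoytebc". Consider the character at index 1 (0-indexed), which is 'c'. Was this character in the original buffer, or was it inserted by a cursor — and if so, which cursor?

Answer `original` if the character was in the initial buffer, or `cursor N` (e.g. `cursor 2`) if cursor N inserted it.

After op 1 (insert('m')): buffer="mgmdoytebcm" (len 11), cursors c1@1 c2@3 c3@11, authorship 1.2.......3
After op 2 (delete): buffer="gdoytebc" (len 8), cursors c1@0 c2@1 c3@8, authorship ........
After op 3 (insert('c')): buffer="cgcdoytebcc" (len 11), cursors c1@1 c2@3 c3@11, authorship 1.2.......3
After op 4 (move_right): buffer="cgcdoytebcc" (len 11), cursors c1@2 c2@4 c3@11, authorship 1.2.......3
After op 5 (move_right): buffer="cgcdoytebcc" (len 11), cursors c1@3 c2@5 c3@11, authorship 1.2.......3
After op 6 (move_left): buffer="cgcdoytebcc" (len 11), cursors c1@2 c2@4 c3@10, authorship 1.2.......3
After op 7 (delete): buffer="ccoytebc" (len 8), cursors c1@1 c2@2 c3@7, authorship 12.....3
Authorship (.=original, N=cursor N): 1 2 . . . . . 3
Index 1: author = 2

Answer: cursor 2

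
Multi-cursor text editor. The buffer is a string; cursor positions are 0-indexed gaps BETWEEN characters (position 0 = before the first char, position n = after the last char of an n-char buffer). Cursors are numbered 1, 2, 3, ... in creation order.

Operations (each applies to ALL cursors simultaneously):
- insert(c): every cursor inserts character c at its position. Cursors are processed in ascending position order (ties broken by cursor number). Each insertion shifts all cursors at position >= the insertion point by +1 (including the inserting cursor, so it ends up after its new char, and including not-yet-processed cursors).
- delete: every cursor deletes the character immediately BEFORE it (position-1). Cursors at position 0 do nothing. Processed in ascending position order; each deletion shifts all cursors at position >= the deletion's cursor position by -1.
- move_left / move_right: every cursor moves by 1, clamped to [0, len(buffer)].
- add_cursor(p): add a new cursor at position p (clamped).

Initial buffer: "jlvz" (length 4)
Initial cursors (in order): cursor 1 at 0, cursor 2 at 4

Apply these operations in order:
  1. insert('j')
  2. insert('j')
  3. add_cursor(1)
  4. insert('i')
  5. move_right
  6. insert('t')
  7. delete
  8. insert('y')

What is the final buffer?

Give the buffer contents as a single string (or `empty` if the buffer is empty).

Answer: jijyijylvzjjiy

Derivation:
After op 1 (insert('j')): buffer="jjlvzj" (len 6), cursors c1@1 c2@6, authorship 1....2
After op 2 (insert('j')): buffer="jjjlvzjj" (len 8), cursors c1@2 c2@8, authorship 11....22
After op 3 (add_cursor(1)): buffer="jjjlvzjj" (len 8), cursors c3@1 c1@2 c2@8, authorship 11....22
After op 4 (insert('i')): buffer="jijijlvzjji" (len 11), cursors c3@2 c1@4 c2@11, authorship 1311....222
After op 5 (move_right): buffer="jijijlvzjji" (len 11), cursors c3@3 c1@5 c2@11, authorship 1311....222
After op 6 (insert('t')): buffer="jijtijtlvzjjit" (len 14), cursors c3@4 c1@7 c2@14, authorship 13131.1...2222
After op 7 (delete): buffer="jijijlvzjji" (len 11), cursors c3@3 c1@5 c2@11, authorship 1311....222
After op 8 (insert('y')): buffer="jijyijylvzjjiy" (len 14), cursors c3@4 c1@7 c2@14, authorship 13131.1...2222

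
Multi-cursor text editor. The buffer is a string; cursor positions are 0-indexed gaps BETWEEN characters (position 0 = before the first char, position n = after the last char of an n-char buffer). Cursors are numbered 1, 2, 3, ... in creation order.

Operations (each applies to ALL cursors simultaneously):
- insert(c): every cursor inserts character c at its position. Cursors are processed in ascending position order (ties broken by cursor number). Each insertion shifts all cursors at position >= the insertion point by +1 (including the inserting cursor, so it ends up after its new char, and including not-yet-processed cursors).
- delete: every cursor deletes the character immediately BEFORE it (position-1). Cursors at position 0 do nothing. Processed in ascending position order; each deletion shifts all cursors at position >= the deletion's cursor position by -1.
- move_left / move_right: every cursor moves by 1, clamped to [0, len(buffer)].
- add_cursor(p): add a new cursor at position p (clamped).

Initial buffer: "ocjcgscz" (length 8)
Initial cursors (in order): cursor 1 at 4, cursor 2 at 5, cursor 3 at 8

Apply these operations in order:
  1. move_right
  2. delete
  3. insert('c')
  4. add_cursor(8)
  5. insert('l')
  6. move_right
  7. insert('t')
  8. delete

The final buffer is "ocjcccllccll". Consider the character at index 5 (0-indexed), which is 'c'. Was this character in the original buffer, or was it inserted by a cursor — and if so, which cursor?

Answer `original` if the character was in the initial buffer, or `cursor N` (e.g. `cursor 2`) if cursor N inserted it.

After op 1 (move_right): buffer="ocjcgscz" (len 8), cursors c1@5 c2@6 c3@8, authorship ........
After op 2 (delete): buffer="ocjcc" (len 5), cursors c1@4 c2@4 c3@5, authorship .....
After op 3 (insert('c')): buffer="ocjccccc" (len 8), cursors c1@6 c2@6 c3@8, authorship ....12.3
After op 4 (add_cursor(8)): buffer="ocjccccc" (len 8), cursors c1@6 c2@6 c3@8 c4@8, authorship ....12.3
After op 5 (insert('l')): buffer="ocjcccllccll" (len 12), cursors c1@8 c2@8 c3@12 c4@12, authorship ....1212.334
After op 6 (move_right): buffer="ocjcccllccll" (len 12), cursors c1@9 c2@9 c3@12 c4@12, authorship ....1212.334
After op 7 (insert('t')): buffer="ocjcccllcttclltt" (len 16), cursors c1@11 c2@11 c3@16 c4@16, authorship ....1212.1233434
After op 8 (delete): buffer="ocjcccllccll" (len 12), cursors c1@9 c2@9 c3@12 c4@12, authorship ....1212.334
Authorship (.=original, N=cursor N): . . . . 1 2 1 2 . 3 3 4
Index 5: author = 2

Answer: cursor 2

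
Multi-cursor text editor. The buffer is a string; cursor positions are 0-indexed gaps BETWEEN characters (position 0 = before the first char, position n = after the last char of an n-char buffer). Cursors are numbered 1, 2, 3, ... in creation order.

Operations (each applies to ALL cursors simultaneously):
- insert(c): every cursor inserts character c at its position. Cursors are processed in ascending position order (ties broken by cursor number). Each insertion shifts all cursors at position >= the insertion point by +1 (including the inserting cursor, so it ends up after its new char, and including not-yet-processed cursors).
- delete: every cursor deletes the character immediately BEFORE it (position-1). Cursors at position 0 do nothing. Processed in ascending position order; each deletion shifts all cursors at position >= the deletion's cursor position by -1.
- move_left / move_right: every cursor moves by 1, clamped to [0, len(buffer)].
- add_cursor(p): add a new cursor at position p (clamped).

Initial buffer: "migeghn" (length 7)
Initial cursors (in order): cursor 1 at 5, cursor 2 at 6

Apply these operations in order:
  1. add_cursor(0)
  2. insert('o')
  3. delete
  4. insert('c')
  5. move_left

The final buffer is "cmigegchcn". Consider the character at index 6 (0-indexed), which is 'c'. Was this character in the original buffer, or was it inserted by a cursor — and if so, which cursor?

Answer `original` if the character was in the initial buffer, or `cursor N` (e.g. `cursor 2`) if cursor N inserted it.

After op 1 (add_cursor(0)): buffer="migeghn" (len 7), cursors c3@0 c1@5 c2@6, authorship .......
After op 2 (insert('o')): buffer="omigegohon" (len 10), cursors c3@1 c1@7 c2@9, authorship 3.....1.2.
After op 3 (delete): buffer="migeghn" (len 7), cursors c3@0 c1@5 c2@6, authorship .......
After op 4 (insert('c')): buffer="cmigegchcn" (len 10), cursors c3@1 c1@7 c2@9, authorship 3.....1.2.
After op 5 (move_left): buffer="cmigegchcn" (len 10), cursors c3@0 c1@6 c2@8, authorship 3.....1.2.
Authorship (.=original, N=cursor N): 3 . . . . . 1 . 2 .
Index 6: author = 1

Answer: cursor 1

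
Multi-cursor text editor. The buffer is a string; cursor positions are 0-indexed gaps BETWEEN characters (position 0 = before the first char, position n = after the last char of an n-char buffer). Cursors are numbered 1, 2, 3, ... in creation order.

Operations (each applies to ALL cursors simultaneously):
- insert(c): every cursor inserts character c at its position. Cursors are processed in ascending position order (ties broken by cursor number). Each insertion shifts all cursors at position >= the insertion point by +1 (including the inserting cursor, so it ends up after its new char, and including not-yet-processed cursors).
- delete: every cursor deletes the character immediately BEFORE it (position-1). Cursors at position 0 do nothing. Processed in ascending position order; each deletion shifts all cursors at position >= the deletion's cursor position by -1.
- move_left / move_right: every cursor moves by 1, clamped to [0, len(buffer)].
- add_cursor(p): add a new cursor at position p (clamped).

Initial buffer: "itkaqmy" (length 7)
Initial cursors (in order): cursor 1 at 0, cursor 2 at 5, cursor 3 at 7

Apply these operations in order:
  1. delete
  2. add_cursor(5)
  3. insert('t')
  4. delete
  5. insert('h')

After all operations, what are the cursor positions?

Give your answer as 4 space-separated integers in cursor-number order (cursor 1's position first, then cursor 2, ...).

After op 1 (delete): buffer="itkam" (len 5), cursors c1@0 c2@4 c3@5, authorship .....
After op 2 (add_cursor(5)): buffer="itkam" (len 5), cursors c1@0 c2@4 c3@5 c4@5, authorship .....
After op 3 (insert('t')): buffer="titkatmtt" (len 9), cursors c1@1 c2@6 c3@9 c4@9, authorship 1....2.34
After op 4 (delete): buffer="itkam" (len 5), cursors c1@0 c2@4 c3@5 c4@5, authorship .....
After op 5 (insert('h')): buffer="hitkahmhh" (len 9), cursors c1@1 c2@6 c3@9 c4@9, authorship 1....2.34

Answer: 1 6 9 9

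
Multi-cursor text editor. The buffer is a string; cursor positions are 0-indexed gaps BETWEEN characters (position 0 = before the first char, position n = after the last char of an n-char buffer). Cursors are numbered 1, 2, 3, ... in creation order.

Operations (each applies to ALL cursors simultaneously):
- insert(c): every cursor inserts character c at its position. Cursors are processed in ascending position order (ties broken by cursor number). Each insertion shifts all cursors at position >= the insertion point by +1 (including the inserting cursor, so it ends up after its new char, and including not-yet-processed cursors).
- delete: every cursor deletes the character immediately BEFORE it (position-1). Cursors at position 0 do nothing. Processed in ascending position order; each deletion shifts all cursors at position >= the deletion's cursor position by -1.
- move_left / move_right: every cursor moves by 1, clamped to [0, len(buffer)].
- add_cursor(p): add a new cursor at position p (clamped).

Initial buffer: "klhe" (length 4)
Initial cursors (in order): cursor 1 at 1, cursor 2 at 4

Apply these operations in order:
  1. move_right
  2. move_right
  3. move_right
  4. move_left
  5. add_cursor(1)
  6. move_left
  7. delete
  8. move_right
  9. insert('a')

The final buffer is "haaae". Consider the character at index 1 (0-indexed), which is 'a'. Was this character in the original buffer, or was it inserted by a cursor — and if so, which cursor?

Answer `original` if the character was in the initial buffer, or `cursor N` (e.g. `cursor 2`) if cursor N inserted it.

After op 1 (move_right): buffer="klhe" (len 4), cursors c1@2 c2@4, authorship ....
After op 2 (move_right): buffer="klhe" (len 4), cursors c1@3 c2@4, authorship ....
After op 3 (move_right): buffer="klhe" (len 4), cursors c1@4 c2@4, authorship ....
After op 4 (move_left): buffer="klhe" (len 4), cursors c1@3 c2@3, authorship ....
After op 5 (add_cursor(1)): buffer="klhe" (len 4), cursors c3@1 c1@3 c2@3, authorship ....
After op 6 (move_left): buffer="klhe" (len 4), cursors c3@0 c1@2 c2@2, authorship ....
After op 7 (delete): buffer="he" (len 2), cursors c1@0 c2@0 c3@0, authorship ..
After op 8 (move_right): buffer="he" (len 2), cursors c1@1 c2@1 c3@1, authorship ..
After op 9 (insert('a')): buffer="haaae" (len 5), cursors c1@4 c2@4 c3@4, authorship .123.
Authorship (.=original, N=cursor N): . 1 2 3 .
Index 1: author = 1

Answer: cursor 1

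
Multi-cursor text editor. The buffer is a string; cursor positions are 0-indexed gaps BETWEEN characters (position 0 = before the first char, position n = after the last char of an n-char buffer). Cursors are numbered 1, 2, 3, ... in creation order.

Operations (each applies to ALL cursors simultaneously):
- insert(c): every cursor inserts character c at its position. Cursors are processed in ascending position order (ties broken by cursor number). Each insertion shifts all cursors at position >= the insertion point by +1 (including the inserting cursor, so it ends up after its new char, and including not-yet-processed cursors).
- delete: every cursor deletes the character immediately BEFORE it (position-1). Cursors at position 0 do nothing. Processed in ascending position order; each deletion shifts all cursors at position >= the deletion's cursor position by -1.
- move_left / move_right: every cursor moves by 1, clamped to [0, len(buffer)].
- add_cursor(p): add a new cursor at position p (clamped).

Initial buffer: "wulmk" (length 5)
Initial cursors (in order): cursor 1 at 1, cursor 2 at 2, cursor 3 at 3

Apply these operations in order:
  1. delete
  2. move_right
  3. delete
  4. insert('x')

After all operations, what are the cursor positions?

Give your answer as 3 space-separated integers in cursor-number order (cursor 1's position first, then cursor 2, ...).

Answer: 3 3 3

Derivation:
After op 1 (delete): buffer="mk" (len 2), cursors c1@0 c2@0 c3@0, authorship ..
After op 2 (move_right): buffer="mk" (len 2), cursors c1@1 c2@1 c3@1, authorship ..
After op 3 (delete): buffer="k" (len 1), cursors c1@0 c2@0 c3@0, authorship .
After op 4 (insert('x')): buffer="xxxk" (len 4), cursors c1@3 c2@3 c3@3, authorship 123.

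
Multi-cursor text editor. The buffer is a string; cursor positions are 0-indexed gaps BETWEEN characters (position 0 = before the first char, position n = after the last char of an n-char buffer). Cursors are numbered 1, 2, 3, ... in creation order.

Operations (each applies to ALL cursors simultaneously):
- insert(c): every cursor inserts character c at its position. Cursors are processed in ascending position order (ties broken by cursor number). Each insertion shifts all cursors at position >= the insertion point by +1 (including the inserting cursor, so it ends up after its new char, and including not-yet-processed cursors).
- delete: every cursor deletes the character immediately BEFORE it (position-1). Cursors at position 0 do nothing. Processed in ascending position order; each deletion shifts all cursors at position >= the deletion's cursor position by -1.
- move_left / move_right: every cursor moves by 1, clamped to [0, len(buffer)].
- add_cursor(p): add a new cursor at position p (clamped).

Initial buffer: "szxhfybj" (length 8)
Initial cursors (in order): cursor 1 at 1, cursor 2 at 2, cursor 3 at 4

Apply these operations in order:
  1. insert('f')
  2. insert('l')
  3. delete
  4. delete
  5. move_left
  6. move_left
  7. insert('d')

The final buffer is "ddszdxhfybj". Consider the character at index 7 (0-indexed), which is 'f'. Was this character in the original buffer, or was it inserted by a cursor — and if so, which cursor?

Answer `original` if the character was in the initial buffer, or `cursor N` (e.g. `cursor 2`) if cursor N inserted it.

Answer: original

Derivation:
After op 1 (insert('f')): buffer="sfzfxhffybj" (len 11), cursors c1@2 c2@4 c3@7, authorship .1.2..3....
After op 2 (insert('l')): buffer="sflzflxhflfybj" (len 14), cursors c1@3 c2@6 c3@10, authorship .11.22..33....
After op 3 (delete): buffer="sfzfxhffybj" (len 11), cursors c1@2 c2@4 c3@7, authorship .1.2..3....
After op 4 (delete): buffer="szxhfybj" (len 8), cursors c1@1 c2@2 c3@4, authorship ........
After op 5 (move_left): buffer="szxhfybj" (len 8), cursors c1@0 c2@1 c3@3, authorship ........
After op 6 (move_left): buffer="szxhfybj" (len 8), cursors c1@0 c2@0 c3@2, authorship ........
After op 7 (insert('d')): buffer="ddszdxhfybj" (len 11), cursors c1@2 c2@2 c3@5, authorship 12..3......
Authorship (.=original, N=cursor N): 1 2 . . 3 . . . . . .
Index 7: author = original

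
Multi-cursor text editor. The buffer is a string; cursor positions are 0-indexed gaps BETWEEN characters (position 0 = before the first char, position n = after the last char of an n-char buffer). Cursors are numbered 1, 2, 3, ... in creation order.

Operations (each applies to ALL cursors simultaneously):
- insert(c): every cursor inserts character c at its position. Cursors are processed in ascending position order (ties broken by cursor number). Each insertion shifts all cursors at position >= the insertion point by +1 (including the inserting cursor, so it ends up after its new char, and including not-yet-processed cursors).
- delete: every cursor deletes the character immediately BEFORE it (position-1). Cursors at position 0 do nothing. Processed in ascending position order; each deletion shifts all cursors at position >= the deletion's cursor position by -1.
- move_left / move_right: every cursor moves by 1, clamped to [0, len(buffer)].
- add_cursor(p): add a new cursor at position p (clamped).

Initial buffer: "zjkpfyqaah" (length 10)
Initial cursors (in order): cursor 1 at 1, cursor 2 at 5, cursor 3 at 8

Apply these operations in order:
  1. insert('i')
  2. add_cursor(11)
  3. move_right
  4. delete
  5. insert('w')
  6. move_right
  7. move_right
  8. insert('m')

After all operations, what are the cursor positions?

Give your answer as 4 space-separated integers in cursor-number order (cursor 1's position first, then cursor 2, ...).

Answer: 6 12 17 17

Derivation:
After op 1 (insert('i')): buffer="zijkpfiyqaiah" (len 13), cursors c1@2 c2@7 c3@11, authorship .1....2...3..
After op 2 (add_cursor(11)): buffer="zijkpfiyqaiah" (len 13), cursors c1@2 c2@7 c3@11 c4@11, authorship .1....2...3..
After op 3 (move_right): buffer="zijkpfiyqaiah" (len 13), cursors c1@3 c2@8 c3@12 c4@12, authorship .1....2...3..
After op 4 (delete): buffer="zikpfiqah" (len 9), cursors c1@2 c2@6 c3@8 c4@8, authorship .1...2...
After op 5 (insert('w')): buffer="ziwkpfiwqawwh" (len 13), cursors c1@3 c2@8 c3@12 c4@12, authorship .11...22..34.
After op 6 (move_right): buffer="ziwkpfiwqawwh" (len 13), cursors c1@4 c2@9 c3@13 c4@13, authorship .11...22..34.
After op 7 (move_right): buffer="ziwkpfiwqawwh" (len 13), cursors c1@5 c2@10 c3@13 c4@13, authorship .11...22..34.
After op 8 (insert('m')): buffer="ziwkpmfiwqamwwhmm" (len 17), cursors c1@6 c2@12 c3@17 c4@17, authorship .11..1.22..234.34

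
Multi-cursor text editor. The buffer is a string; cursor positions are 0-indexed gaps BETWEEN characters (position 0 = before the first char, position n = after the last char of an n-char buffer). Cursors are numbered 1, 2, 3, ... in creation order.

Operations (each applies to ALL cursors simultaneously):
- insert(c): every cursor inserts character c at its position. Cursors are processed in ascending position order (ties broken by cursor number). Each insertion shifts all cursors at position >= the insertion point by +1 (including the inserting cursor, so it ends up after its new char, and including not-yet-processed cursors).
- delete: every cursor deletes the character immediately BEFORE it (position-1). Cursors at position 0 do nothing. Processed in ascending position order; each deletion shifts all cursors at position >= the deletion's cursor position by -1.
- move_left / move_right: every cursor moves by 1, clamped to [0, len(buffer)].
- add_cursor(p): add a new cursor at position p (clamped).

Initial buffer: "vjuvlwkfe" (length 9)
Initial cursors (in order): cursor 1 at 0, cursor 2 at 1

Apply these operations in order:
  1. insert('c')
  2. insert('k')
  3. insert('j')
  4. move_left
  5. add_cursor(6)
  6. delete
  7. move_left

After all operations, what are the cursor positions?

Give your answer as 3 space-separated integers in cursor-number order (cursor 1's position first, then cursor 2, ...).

After op 1 (insert('c')): buffer="cvcjuvlwkfe" (len 11), cursors c1@1 c2@3, authorship 1.2........
After op 2 (insert('k')): buffer="ckvckjuvlwkfe" (len 13), cursors c1@2 c2@5, authorship 11.22........
After op 3 (insert('j')): buffer="ckjvckjjuvlwkfe" (len 15), cursors c1@3 c2@7, authorship 111.222........
After op 4 (move_left): buffer="ckjvckjjuvlwkfe" (len 15), cursors c1@2 c2@6, authorship 111.222........
After op 5 (add_cursor(6)): buffer="ckjvckjjuvlwkfe" (len 15), cursors c1@2 c2@6 c3@6, authorship 111.222........
After op 6 (delete): buffer="cjvjjuvlwkfe" (len 12), cursors c1@1 c2@3 c3@3, authorship 11.2........
After op 7 (move_left): buffer="cjvjjuvlwkfe" (len 12), cursors c1@0 c2@2 c3@2, authorship 11.2........

Answer: 0 2 2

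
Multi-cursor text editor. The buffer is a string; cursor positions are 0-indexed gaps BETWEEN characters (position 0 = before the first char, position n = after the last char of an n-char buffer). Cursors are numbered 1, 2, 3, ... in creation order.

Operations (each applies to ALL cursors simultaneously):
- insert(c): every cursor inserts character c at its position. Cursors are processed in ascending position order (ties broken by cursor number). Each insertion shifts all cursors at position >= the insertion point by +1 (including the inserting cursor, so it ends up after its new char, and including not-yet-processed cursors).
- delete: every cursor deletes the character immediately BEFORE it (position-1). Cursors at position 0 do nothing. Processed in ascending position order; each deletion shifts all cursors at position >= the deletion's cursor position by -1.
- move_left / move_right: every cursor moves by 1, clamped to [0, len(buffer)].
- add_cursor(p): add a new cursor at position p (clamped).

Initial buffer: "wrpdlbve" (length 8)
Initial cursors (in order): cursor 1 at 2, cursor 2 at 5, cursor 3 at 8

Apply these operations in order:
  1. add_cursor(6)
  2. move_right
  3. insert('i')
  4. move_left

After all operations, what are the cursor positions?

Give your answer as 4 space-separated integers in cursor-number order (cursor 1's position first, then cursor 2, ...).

After op 1 (add_cursor(6)): buffer="wrpdlbve" (len 8), cursors c1@2 c2@5 c4@6 c3@8, authorship ........
After op 2 (move_right): buffer="wrpdlbve" (len 8), cursors c1@3 c2@6 c4@7 c3@8, authorship ........
After op 3 (insert('i')): buffer="wrpidlbiviei" (len 12), cursors c1@4 c2@8 c4@10 c3@12, authorship ...1...2.4.3
After op 4 (move_left): buffer="wrpidlbiviei" (len 12), cursors c1@3 c2@7 c4@9 c3@11, authorship ...1...2.4.3

Answer: 3 7 11 9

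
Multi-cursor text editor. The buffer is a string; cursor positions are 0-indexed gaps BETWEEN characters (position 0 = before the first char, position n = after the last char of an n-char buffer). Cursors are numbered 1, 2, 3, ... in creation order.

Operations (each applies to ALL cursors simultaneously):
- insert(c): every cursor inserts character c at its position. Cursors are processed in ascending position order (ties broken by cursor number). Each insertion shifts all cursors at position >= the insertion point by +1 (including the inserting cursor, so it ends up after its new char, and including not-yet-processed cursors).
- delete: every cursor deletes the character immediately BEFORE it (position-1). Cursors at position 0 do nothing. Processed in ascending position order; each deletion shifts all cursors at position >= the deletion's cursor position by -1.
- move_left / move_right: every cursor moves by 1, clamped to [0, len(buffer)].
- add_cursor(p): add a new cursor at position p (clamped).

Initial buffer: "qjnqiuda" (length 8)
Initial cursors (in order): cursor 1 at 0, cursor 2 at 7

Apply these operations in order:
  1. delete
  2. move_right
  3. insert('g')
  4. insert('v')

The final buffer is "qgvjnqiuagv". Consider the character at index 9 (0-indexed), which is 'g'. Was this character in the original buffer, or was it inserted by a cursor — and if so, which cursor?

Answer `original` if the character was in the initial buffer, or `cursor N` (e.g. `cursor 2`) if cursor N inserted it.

Answer: cursor 2

Derivation:
After op 1 (delete): buffer="qjnqiua" (len 7), cursors c1@0 c2@6, authorship .......
After op 2 (move_right): buffer="qjnqiua" (len 7), cursors c1@1 c2@7, authorship .......
After op 3 (insert('g')): buffer="qgjnqiuag" (len 9), cursors c1@2 c2@9, authorship .1......2
After op 4 (insert('v')): buffer="qgvjnqiuagv" (len 11), cursors c1@3 c2@11, authorship .11......22
Authorship (.=original, N=cursor N): . 1 1 . . . . . . 2 2
Index 9: author = 2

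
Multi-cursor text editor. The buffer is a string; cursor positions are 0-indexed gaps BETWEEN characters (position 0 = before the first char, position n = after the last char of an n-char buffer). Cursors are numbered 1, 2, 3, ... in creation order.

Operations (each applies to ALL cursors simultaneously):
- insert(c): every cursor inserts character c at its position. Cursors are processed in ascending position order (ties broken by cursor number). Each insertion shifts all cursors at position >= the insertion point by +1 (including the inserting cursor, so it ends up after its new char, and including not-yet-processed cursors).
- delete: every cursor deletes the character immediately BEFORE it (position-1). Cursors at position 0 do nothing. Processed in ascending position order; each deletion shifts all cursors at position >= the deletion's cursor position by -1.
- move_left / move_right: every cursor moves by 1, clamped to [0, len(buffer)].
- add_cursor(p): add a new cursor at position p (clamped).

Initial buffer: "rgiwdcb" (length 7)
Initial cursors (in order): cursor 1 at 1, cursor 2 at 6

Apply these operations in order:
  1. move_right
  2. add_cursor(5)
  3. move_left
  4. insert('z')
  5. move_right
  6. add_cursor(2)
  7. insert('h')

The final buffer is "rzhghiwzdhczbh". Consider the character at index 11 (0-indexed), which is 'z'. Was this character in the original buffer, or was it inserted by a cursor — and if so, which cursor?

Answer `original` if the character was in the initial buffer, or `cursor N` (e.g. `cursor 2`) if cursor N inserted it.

After op 1 (move_right): buffer="rgiwdcb" (len 7), cursors c1@2 c2@7, authorship .......
After op 2 (add_cursor(5)): buffer="rgiwdcb" (len 7), cursors c1@2 c3@5 c2@7, authorship .......
After op 3 (move_left): buffer="rgiwdcb" (len 7), cursors c1@1 c3@4 c2@6, authorship .......
After op 4 (insert('z')): buffer="rzgiwzdczb" (len 10), cursors c1@2 c3@6 c2@9, authorship .1...3..2.
After op 5 (move_right): buffer="rzgiwzdczb" (len 10), cursors c1@3 c3@7 c2@10, authorship .1...3..2.
After op 6 (add_cursor(2)): buffer="rzgiwzdczb" (len 10), cursors c4@2 c1@3 c3@7 c2@10, authorship .1...3..2.
After op 7 (insert('h')): buffer="rzhghiwzdhczbh" (len 14), cursors c4@3 c1@5 c3@10 c2@14, authorship .14.1..3.3.2.2
Authorship (.=original, N=cursor N): . 1 4 . 1 . . 3 . 3 . 2 . 2
Index 11: author = 2

Answer: cursor 2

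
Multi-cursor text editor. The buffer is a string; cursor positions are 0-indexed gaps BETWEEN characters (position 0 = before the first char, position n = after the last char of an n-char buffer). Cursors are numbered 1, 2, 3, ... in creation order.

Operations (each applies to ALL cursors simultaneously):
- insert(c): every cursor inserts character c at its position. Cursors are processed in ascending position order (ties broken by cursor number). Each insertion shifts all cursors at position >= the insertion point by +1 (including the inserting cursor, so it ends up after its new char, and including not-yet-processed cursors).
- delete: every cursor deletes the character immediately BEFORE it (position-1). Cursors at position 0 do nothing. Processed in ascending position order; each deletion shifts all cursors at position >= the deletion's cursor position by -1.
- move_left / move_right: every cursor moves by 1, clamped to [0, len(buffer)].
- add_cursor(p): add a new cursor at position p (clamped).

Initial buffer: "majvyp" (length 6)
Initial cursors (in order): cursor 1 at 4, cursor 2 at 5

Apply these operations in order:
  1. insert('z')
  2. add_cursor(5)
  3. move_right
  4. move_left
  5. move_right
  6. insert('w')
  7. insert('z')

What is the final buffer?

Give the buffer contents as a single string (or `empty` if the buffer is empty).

Answer: majvzywwzzzpwz

Derivation:
After op 1 (insert('z')): buffer="majvzyzp" (len 8), cursors c1@5 c2@7, authorship ....1.2.
After op 2 (add_cursor(5)): buffer="majvzyzp" (len 8), cursors c1@5 c3@5 c2@7, authorship ....1.2.
After op 3 (move_right): buffer="majvzyzp" (len 8), cursors c1@6 c3@6 c2@8, authorship ....1.2.
After op 4 (move_left): buffer="majvzyzp" (len 8), cursors c1@5 c3@5 c2@7, authorship ....1.2.
After op 5 (move_right): buffer="majvzyzp" (len 8), cursors c1@6 c3@6 c2@8, authorship ....1.2.
After op 6 (insert('w')): buffer="majvzywwzpw" (len 11), cursors c1@8 c3@8 c2@11, authorship ....1.132.2
After op 7 (insert('z')): buffer="majvzywwzzzpwz" (len 14), cursors c1@10 c3@10 c2@14, authorship ....1.13132.22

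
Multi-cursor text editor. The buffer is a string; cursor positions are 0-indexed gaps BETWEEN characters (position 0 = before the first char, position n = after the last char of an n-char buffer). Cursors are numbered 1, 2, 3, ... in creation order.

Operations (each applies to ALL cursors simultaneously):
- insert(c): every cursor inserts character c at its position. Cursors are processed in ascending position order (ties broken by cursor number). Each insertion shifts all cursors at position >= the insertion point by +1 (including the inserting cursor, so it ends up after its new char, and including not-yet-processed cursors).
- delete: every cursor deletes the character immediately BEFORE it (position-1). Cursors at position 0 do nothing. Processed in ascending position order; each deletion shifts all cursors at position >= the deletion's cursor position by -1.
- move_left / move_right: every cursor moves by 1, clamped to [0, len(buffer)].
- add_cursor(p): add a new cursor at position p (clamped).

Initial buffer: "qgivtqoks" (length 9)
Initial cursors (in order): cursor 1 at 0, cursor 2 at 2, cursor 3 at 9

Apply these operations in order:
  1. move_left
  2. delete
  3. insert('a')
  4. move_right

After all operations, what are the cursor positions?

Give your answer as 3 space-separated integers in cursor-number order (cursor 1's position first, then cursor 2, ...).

After op 1 (move_left): buffer="qgivtqoks" (len 9), cursors c1@0 c2@1 c3@8, authorship .........
After op 2 (delete): buffer="givtqos" (len 7), cursors c1@0 c2@0 c3@6, authorship .......
After op 3 (insert('a')): buffer="aagivtqoas" (len 10), cursors c1@2 c2@2 c3@9, authorship 12......3.
After op 4 (move_right): buffer="aagivtqoas" (len 10), cursors c1@3 c2@3 c3@10, authorship 12......3.

Answer: 3 3 10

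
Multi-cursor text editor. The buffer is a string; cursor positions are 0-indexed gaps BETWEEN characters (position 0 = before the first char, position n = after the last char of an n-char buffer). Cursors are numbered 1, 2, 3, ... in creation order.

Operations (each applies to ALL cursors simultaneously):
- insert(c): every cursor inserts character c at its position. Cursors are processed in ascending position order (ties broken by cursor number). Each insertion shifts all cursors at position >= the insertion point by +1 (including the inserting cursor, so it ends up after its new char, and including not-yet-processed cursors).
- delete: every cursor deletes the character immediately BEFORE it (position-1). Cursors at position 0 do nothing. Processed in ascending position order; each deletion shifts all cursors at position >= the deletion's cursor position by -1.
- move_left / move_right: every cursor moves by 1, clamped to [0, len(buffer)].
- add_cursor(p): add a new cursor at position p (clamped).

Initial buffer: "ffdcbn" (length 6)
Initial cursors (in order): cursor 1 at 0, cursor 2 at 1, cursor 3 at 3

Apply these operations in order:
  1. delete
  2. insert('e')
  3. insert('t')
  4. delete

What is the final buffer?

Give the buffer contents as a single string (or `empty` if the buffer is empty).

After op 1 (delete): buffer="fcbn" (len 4), cursors c1@0 c2@0 c3@1, authorship ....
After op 2 (insert('e')): buffer="eefecbn" (len 7), cursors c1@2 c2@2 c3@4, authorship 12.3...
After op 3 (insert('t')): buffer="eettfetcbn" (len 10), cursors c1@4 c2@4 c3@7, authorship 1212.33...
After op 4 (delete): buffer="eefecbn" (len 7), cursors c1@2 c2@2 c3@4, authorship 12.3...

Answer: eefecbn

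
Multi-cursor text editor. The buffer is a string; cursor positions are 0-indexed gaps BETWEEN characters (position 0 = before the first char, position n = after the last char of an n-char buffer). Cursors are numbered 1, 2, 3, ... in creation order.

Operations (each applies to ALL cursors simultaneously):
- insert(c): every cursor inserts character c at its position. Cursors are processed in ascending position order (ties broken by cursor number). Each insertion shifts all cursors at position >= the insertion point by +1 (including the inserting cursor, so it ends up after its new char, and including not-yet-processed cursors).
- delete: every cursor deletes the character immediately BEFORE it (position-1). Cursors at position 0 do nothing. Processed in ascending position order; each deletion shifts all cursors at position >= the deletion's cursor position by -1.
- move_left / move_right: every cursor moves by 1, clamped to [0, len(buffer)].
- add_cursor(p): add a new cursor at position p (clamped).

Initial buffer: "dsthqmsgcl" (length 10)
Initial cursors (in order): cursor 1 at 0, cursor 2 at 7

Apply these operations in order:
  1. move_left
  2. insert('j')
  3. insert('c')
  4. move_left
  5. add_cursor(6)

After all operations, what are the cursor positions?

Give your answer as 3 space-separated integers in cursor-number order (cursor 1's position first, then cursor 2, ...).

Answer: 1 9 6

Derivation:
After op 1 (move_left): buffer="dsthqmsgcl" (len 10), cursors c1@0 c2@6, authorship ..........
After op 2 (insert('j')): buffer="jdsthqmjsgcl" (len 12), cursors c1@1 c2@8, authorship 1......2....
After op 3 (insert('c')): buffer="jcdsthqmjcsgcl" (len 14), cursors c1@2 c2@10, authorship 11......22....
After op 4 (move_left): buffer="jcdsthqmjcsgcl" (len 14), cursors c1@1 c2@9, authorship 11......22....
After op 5 (add_cursor(6)): buffer="jcdsthqmjcsgcl" (len 14), cursors c1@1 c3@6 c2@9, authorship 11......22....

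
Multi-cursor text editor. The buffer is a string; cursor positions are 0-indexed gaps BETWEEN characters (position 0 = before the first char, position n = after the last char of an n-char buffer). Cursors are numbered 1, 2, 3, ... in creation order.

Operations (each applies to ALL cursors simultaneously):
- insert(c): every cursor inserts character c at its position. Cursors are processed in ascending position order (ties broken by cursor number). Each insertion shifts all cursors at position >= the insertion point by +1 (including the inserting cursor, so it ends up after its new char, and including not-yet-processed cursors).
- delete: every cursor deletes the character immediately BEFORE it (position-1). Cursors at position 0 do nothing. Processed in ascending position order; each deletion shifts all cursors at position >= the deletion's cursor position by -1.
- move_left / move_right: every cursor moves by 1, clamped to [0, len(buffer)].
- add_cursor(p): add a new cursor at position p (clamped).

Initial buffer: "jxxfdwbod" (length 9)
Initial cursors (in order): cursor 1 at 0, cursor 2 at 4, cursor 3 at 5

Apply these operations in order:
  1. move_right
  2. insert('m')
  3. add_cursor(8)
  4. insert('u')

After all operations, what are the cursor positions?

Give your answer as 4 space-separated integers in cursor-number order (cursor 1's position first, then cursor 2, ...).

Answer: 3 9 13 11

Derivation:
After op 1 (move_right): buffer="jxxfdwbod" (len 9), cursors c1@1 c2@5 c3@6, authorship .........
After op 2 (insert('m')): buffer="jmxxfdmwmbod" (len 12), cursors c1@2 c2@7 c3@9, authorship .1....2.3...
After op 3 (add_cursor(8)): buffer="jmxxfdmwmbod" (len 12), cursors c1@2 c2@7 c4@8 c3@9, authorship .1....2.3...
After op 4 (insert('u')): buffer="jmuxxfdmuwumubod" (len 16), cursors c1@3 c2@9 c4@11 c3@13, authorship .11....22.433...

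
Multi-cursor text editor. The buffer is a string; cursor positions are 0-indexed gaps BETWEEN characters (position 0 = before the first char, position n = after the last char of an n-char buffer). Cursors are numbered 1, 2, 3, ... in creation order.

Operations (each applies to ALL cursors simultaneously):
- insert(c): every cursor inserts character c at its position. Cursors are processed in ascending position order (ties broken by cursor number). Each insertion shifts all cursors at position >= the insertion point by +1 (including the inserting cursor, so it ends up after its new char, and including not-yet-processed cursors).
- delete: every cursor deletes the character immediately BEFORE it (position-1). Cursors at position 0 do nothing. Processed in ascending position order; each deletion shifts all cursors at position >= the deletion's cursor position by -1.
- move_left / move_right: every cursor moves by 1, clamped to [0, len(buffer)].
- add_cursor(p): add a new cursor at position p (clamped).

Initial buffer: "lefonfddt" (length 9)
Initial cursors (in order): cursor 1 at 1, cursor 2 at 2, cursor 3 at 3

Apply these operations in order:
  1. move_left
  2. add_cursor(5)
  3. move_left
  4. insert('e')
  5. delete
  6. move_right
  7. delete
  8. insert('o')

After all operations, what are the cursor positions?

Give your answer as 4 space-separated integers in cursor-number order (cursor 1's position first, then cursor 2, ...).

Answer: 3 3 3 6

Derivation:
After op 1 (move_left): buffer="lefonfddt" (len 9), cursors c1@0 c2@1 c3@2, authorship .........
After op 2 (add_cursor(5)): buffer="lefonfddt" (len 9), cursors c1@0 c2@1 c3@2 c4@5, authorship .........
After op 3 (move_left): buffer="lefonfddt" (len 9), cursors c1@0 c2@0 c3@1 c4@4, authorship .........
After op 4 (insert('e')): buffer="eeleefoenfddt" (len 13), cursors c1@2 c2@2 c3@4 c4@8, authorship 12.3...4.....
After op 5 (delete): buffer="lefonfddt" (len 9), cursors c1@0 c2@0 c3@1 c4@4, authorship .........
After op 6 (move_right): buffer="lefonfddt" (len 9), cursors c1@1 c2@1 c3@2 c4@5, authorship .........
After op 7 (delete): buffer="fofddt" (len 6), cursors c1@0 c2@0 c3@0 c4@2, authorship ......
After op 8 (insert('o')): buffer="ooofoofddt" (len 10), cursors c1@3 c2@3 c3@3 c4@6, authorship 123..4....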